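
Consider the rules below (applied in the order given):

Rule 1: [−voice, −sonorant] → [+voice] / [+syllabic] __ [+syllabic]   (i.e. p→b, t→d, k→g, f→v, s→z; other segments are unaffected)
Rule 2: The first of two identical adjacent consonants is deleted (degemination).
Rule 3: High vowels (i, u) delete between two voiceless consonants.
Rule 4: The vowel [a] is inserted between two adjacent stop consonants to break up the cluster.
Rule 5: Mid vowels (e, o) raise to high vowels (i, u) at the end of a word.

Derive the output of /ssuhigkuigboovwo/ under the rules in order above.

shigakuigaboovwu

Rule 1 (intervocalic voicing): no segment meets the environment; /ssuhigkuigboovwo/ is unchanged.
Rule 2 (degemination): /ss/ is a geminate; the first /s/ deletes. /ssuhigkuigboovwo/ → suhigkuigboovwo.
Rule 3 (high vowel syncope): /u/ is a high vowel flanked by voiceless consonants /s/ and /h/, so it deletes. /suhigkuigboovwo/ → shigkuigboovwo.
Rule 4 (stop-cluster a-epenthesis): /g/ and /k/ form a stop–stop cluster, so [a] is inserted between them. /g/ and /b/ form a stop–stop cluster, so [a] is inserted between them. /shigkuigboovwo/ → shigakuigaboovwo.
Rule 5 (final vowel raising): /o/ is a mid vowel in word-final position, so it raises to [u]. /shigakuigaboovwo/ → shigakuigaboovwu.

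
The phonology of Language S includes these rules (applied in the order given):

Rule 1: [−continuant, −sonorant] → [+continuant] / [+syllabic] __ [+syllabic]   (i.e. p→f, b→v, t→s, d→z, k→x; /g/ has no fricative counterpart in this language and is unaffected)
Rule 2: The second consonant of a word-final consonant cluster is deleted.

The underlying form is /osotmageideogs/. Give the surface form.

osotmageizeog

Rule 1 (intervocalic spirantization): /d/ is a stop between vowels /i/ and /e/, so it spirantizes to the fricative [z]. /osotmageideogs/ → osotmageizeogs.
Rule 2 (final cluster simplification): /s/ is the second consonant of a word-final cluster /gs/, so it deletes. /osotmageizeogs/ → osotmageizeog.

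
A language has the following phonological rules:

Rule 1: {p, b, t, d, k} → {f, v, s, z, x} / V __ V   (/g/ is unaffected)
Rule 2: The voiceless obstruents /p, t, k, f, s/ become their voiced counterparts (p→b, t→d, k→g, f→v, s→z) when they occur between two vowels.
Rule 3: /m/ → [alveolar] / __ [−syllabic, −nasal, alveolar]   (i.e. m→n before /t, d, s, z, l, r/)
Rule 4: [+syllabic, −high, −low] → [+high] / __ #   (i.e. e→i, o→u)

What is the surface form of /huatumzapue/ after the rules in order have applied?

huazunzavui

Rule 1 (intervocalic spirantization): /t/ is a stop between vowels /a/ and /u/, so it spirantizes to the fricative [s]. /p/ is a stop between vowels /a/ and /u/, so it spirantizes to the fricative [f]. /huatumzapue/ → huasumzafue.
Rule 2 (intervocalic voicing): /s/ is a voiceless obstruent between vowels /a/ and /u/, so it voices to [z]. /f/ is a voiceless obstruent between vowels /a/ and /u/, so it voices to [v]. /huasumzafue/ → huazumzavue.
Rule 3 (nasal place assimilation): /m/ precedes the alveolar consonant /z/, so it assimilates in place to [n]. /huazumzavue/ → huazunzavue.
Rule 4 (final vowel raising): /e/ is a mid vowel in word-final position, so it raises to [i]. /huazunzavue/ → huazunzavui.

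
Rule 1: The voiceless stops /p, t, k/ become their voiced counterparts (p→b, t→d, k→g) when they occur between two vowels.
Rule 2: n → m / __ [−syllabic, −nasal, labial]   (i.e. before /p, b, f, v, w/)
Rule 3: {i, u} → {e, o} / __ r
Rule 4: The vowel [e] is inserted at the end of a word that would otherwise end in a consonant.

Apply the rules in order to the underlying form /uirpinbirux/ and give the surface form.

uerpimberuxe

Rule 1 (intervocalic voicing): no segment meets the environment; /uirpinbirux/ is unchanged.
Rule 2 (nasal place assimilation): /n/ precedes the labial consonant /b/, so it assimilates in place to [m]. /uirpinbirux/ → uirpimbirux.
Rule 3 (pre-rhotic lowering): /i/ is a high vowel immediately before /r/, so it lowers to [e]. /i/ is a high vowel immediately before /r/, so it lowers to [e]. /uirpimbirux/ → uerpimberux.
Rule 4 (final e-epenthesis): the form ends in the consonant /x/, so [e] is inserted word-finally. /uerpimberux/ → uerpimberuxe.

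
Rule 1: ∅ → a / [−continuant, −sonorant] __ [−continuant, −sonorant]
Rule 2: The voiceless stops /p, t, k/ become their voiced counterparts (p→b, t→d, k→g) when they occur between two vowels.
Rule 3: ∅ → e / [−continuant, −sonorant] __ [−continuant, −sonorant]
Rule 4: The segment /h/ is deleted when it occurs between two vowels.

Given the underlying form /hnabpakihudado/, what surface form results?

Rule 1 (stop-cluster a-epenthesis): /b/ and /p/ form a stop–stop cluster, so [a] is inserted between them. /hnabpakihudado/ → hnabapakihudado.
Rule 2 (intervocalic voicing): /p/ is a voiceless stop between vowels /a/ and /a/, so it voices to [b]. /k/ is a voiceless stop between vowels /a/ and /i/, so it voices to [g]. /hnabapakihudado/ → hnababagihudado.
Rule 3 (stop-cluster e-epenthesis): no segment meets the environment; /hnababagihudado/ is unchanged.
Rule 4 (intervocalic h-deletion): /h/ occurs between vowels /i/ and /u/, so it deletes. /hnababagihudado/ → hnababagiudado.

hnababagiudado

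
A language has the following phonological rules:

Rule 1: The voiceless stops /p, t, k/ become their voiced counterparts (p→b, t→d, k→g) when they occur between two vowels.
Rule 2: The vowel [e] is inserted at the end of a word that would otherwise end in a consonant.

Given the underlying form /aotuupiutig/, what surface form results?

aoduubiudige

Rule 1 (intervocalic voicing): /t/ is a voiceless stop between vowels /o/ and /u/, so it voices to [d]. /p/ is a voiceless stop between vowels /u/ and /i/, so it voices to [b]. /t/ is a voiceless stop between vowels /u/ and /i/, so it voices to [d]. /aotuupiutig/ → aoduubiudig.
Rule 2 (final e-epenthesis): the form ends in the consonant /g/, so [e] is inserted word-finally. /aoduubiudig/ → aoduubiudige.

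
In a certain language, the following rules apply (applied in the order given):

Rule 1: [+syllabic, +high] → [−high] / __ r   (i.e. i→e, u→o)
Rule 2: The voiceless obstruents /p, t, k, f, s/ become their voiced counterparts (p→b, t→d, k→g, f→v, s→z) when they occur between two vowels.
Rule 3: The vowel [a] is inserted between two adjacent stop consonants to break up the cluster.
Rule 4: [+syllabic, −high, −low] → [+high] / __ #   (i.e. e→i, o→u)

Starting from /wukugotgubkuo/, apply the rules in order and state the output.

Rule 1 (pre-rhotic lowering): no segment meets the environment; /wukugotgubkuo/ is unchanged.
Rule 2 (intervocalic voicing): /k/ is a voiceless obstruent between vowels /u/ and /u/, so it voices to [g]. /wukugotgubkuo/ → wugugotgubkuo.
Rule 3 (stop-cluster a-epenthesis): /t/ and /g/ form a stop–stop cluster, so [a] is inserted between them. /b/ and /k/ form a stop–stop cluster, so [a] is inserted between them. /wugugotgubkuo/ → wugugotagubakuo.
Rule 4 (final vowel raising): /o/ is a mid vowel in word-final position, so it raises to [u]. /wugugotagubakuo/ → wugugotagubakuu.

wugugotagubakuu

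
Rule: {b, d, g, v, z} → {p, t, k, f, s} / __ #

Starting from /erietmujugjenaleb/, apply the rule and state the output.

Scanning /erietmujugjenaleb/: /g/ at position 10 is not in the conditioning environment; /b/ is a voiced obstruent in word-final position, so it devoices to [p].
Result: [erietmujugjenalep].

erietmujugjenalep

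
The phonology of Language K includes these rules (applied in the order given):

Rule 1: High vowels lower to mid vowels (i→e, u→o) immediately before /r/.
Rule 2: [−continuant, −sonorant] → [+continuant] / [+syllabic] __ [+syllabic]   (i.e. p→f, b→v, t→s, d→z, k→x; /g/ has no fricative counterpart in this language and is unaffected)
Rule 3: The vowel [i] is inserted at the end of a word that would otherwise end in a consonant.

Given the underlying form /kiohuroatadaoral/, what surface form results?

Rule 1 (pre-rhotic lowering): /u/ is a high vowel immediately before /r/, so it lowers to [o]. /kiohuroatadaoral/ → kiohoroatadaoral.
Rule 2 (intervocalic spirantization): /t/ is a stop between vowels /a/ and /a/, so it spirantizes to the fricative [s]. /d/ is a stop between vowels /a/ and /a/, so it spirantizes to the fricative [z]. /kiohoroatadaoral/ → kiohoroasazaoral.
Rule 3 (final i-epenthesis): the form ends in the consonant /l/, so [i] is inserted word-finally. /kiohoroasazaoral/ → kiohoroasazaorali.

kiohoroasazaorali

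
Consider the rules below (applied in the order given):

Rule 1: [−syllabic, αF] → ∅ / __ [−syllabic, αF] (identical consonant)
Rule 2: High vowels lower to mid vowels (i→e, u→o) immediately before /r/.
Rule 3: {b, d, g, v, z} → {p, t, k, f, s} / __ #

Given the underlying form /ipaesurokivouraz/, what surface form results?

ipaesorokivooras

Rule 1 (degemination): no segment meets the environment; /ipaesurokivouraz/ is unchanged.
Rule 2 (pre-rhotic lowering): /u/ is a high vowel immediately before /r/, so it lowers to [o]. /u/ is a high vowel immediately before /r/, so it lowers to [o]. /ipaesurokivouraz/ → ipaesorokivooraz.
Rule 3 (final devoicing): /z/ is a voiced obstruent in word-final position, so it devoices to [s]. /ipaesorokivooraz/ → ipaesorokivooras.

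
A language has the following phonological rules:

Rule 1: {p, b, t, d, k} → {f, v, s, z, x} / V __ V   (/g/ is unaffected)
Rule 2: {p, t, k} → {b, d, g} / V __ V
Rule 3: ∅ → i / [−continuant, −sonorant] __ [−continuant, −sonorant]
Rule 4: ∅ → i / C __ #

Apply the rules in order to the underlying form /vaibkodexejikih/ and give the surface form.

vaibikozexejixihi

Rule 1 (intervocalic spirantization): /d/ is a stop between vowels /o/ and /e/, so it spirantizes to the fricative [z]. /k/ is a stop between vowels /i/ and /i/, so it spirantizes to the fricative [x]. /vaibkodexejikih/ → vaibkozexejixih.
Rule 2 (intervocalic voicing): no segment meets the environment; /vaibkozexejixih/ is unchanged.
Rule 3 (stop-cluster i-epenthesis): /b/ and /k/ form a stop–stop cluster, so [i] is inserted between them. /vaibkozexejixih/ → vaibikozexejixih.
Rule 4 (final i-epenthesis): the form ends in the consonant /h/, so [i] is inserted word-finally. /vaibikozexejixih/ → vaibikozexejixihi.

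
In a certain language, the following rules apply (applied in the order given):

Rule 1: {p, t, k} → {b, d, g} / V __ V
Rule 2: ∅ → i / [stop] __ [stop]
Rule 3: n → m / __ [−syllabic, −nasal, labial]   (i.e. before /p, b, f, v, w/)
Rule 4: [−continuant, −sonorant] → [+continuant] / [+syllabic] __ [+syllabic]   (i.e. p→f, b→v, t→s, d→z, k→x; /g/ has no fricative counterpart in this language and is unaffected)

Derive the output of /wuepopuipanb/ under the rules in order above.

wuevovuivamb

Rule 1 (intervocalic voicing): /p/ is a voiceless stop between vowels /e/ and /o/, so it voices to [b]. /p/ is a voiceless stop between vowels /o/ and /u/, so it voices to [b]. /p/ is a voiceless stop between vowels /i/ and /a/, so it voices to [b]. /wuepopuipanb/ → wuebobuibanb.
Rule 2 (stop-cluster i-epenthesis): no segment meets the environment; /wuebobuibanb/ is unchanged.
Rule 3 (nasal place assimilation): /n/ precedes the labial consonant /b/, so it assimilates in place to [m]. /wuebobuibanb/ → wuebobuibamb.
Rule 4 (intervocalic spirantization): /b/ is a stop between vowels /e/ and /o/, so it spirantizes to the fricative [v]. /b/ is a stop between vowels /o/ and /u/, so it spirantizes to the fricative [v]. /b/ is a stop between vowels /i/ and /a/, so it spirantizes to the fricative [v]. /wuebobuibamb/ → wuevovuivamb.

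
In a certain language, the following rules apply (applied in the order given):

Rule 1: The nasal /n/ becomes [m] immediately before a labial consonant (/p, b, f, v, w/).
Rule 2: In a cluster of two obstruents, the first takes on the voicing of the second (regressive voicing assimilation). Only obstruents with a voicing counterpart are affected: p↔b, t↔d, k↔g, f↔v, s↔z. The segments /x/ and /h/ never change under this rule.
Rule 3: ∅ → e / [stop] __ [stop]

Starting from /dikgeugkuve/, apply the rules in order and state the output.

digegeukekuve

Rule 1 (nasal place assimilation): no segment meets the environment; /dikgeugkuve/ is unchanged.
Rule 2 (regressive voicing assimilation): /k/ precedes the voiced obstruent /g/, so it voices to [g] by assimilation. /g/ precedes the voiceless obstruent /k/, so it devoices to [k] by assimilation. /dikgeugkuve/ → diggeukkuve.
Rule 3 (stop-cluster e-epenthesis): /g/ and /g/ form a stop–stop cluster, so [e] is inserted between them. /k/ and /k/ form a stop–stop cluster, so [e] is inserted between them. /diggeukkuve/ → digegeukekuve.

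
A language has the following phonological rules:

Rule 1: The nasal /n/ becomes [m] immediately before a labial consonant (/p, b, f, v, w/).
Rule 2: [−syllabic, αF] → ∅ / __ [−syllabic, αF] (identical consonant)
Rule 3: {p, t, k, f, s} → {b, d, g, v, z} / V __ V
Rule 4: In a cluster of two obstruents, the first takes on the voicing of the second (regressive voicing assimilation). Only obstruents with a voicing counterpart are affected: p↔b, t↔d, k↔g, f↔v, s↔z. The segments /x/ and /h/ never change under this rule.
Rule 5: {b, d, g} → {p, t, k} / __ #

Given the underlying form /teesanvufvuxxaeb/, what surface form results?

Rule 1 (nasal place assimilation): /n/ precedes the labial consonant /v/, so it assimilates in place to [m]. /teesanvufvuxxaeb/ → teesamvufvuxxaeb.
Rule 2 (degemination): /xx/ is a geminate; the first /x/ deletes. /teesamvufvuxxaeb/ → teesamvufvuxaeb.
Rule 3 (intervocalic voicing): /s/ is a voiceless obstruent between vowels /e/ and /a/, so it voices to [z]. /teesamvufvuxaeb/ → teezamvufvuxaeb.
Rule 4 (regressive voicing assimilation): /f/ precedes the voiced obstruent /v/, so it voices to [v] by assimilation. /teezamvufvuxaeb/ → teezamvuvvuxaeb.
Rule 5 (final devoicing): /b/ is a voiced stop in word-final position, so it devoices to [p]. /teezamvuvvuxaeb/ → teezamvuvvuxaep.

teezamvuvvuxaep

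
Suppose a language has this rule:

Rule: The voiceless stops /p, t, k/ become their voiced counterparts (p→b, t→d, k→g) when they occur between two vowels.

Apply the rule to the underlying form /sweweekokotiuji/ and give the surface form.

sweweegogodiuji

/k/ is a voiceless stop between vowels /e/ and /o/, so it voices to [g].
/k/ is a voiceless stop between vowels /o/ and /o/, so it voices to [g].
/t/ is a voiceless stop between vowels /o/ and /i/, so it voices to [d].
Surface form: [sweweegogodiuji].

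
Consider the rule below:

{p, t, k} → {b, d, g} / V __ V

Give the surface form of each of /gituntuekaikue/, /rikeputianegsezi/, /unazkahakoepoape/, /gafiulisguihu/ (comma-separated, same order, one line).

giduntuegaigue, rigebudianegsezi, unazkahagoeboabe, gafiulisguihu

/gituntuekaikue/: /t/ is a voiceless stop between vowels /i/ and /u/, so it voices to [d]. /k/ is a voiceless stop between vowels /e/ and /a/, so it voices to [g]. /k/ is a voiceless stop between vowels /i/ and /u/, so it voices to [g]. → [giduntuegaigue].
/rikeputianegsezi/: /k/ is a voiceless stop between vowels /i/ and /e/, so it voices to [g]. /p/ is a voiceless stop between vowels /e/ and /u/, so it voices to [b]. /t/ is a voiceless stop between vowels /u/ and /i/, so it voices to [d]. → [rigebudianegsezi].
/unazkahakoepoape/: /k/ is a voiceless stop between vowels /a/ and /o/, so it voices to [g]. /p/ is a voiceless stop between vowels /e/ and /o/, so it voices to [b]. /p/ is a voiceless stop between vowels /a/ and /e/, so it voices to [b]. → [unazkahagoeboabe].
/gafiulisguihu/: the rule's environment is not met; surfaces unchanged as [gafiulisguihu].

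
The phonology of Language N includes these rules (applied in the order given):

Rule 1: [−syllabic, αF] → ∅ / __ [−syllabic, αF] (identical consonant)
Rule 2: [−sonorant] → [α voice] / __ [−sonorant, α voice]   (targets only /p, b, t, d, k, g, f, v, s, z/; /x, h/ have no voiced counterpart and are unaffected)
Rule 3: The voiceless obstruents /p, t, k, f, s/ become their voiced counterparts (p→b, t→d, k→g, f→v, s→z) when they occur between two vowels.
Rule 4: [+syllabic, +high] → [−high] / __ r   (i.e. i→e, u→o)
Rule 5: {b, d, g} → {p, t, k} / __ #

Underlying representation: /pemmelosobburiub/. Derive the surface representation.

Rule 1 (degemination): /mm/ is a geminate; the first /m/ deletes. /bb/ is a geminate; the first /b/ deletes. /pemmelosobburiub/ → pemelosoburiub.
Rule 2 (regressive voicing assimilation): no segment meets the environment; /pemelosoburiub/ is unchanged.
Rule 3 (intervocalic voicing): /s/ is a voiceless obstruent between vowels /o/ and /o/, so it voices to [z]. /pemelosoburiub/ → pemelozoburiub.
Rule 4 (pre-rhotic lowering): /u/ is a high vowel immediately before /r/, so it lowers to [o]. /pemelozoburiub/ → pemelozoboriub.
Rule 5 (final devoicing): /b/ is a voiced stop in word-final position, so it devoices to [p]. /pemelozoboriub/ → pemelozoboriup.

pemelozoboriup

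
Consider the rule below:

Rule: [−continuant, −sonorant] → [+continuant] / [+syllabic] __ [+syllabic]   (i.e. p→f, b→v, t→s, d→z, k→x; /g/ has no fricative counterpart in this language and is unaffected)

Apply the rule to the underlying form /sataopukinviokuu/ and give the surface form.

sasaofuxinvioxuu

/t/ is a stop between vowels /a/ and /a/, so it spirantizes to the fricative [s].
/p/ is a stop between vowels /o/ and /u/, so it spirantizes to the fricative [f].
/k/ is a stop between vowels /u/ and /i/, so it spirantizes to the fricative [x].
/k/ is a stop between vowels /o/ and /u/, so it spirantizes to the fricative [x].
Surface form: [sasaofuxinvioxuu].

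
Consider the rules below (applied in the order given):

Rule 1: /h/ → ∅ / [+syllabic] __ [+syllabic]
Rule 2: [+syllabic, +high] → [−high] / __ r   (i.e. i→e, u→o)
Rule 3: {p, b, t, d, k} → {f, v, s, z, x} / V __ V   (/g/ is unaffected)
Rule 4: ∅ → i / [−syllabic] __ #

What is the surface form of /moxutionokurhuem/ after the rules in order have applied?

moxusionoxorhuemi

Rule 1 (intervocalic h-deletion): no segment meets the environment; /moxutionokurhuem/ is unchanged.
Rule 2 (pre-rhotic lowering): /u/ is a high vowel immediately before /r/, so it lowers to [o]. /moxutionokurhuem/ → moxutionokorhuem.
Rule 3 (intervocalic spirantization): /t/ is a stop between vowels /u/ and /i/, so it spirantizes to the fricative [s]. /k/ is a stop between vowels /o/ and /o/, so it spirantizes to the fricative [x]. /moxutionokorhuem/ → moxusionoxorhuem.
Rule 4 (final i-epenthesis): the form ends in the consonant /m/, so [i] is inserted word-finally. /moxusionoxorhuem/ → moxusionoxorhuemi.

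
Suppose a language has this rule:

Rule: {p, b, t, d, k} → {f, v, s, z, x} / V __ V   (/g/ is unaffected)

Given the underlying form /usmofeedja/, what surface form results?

No segment of /usmofeedja/ meets the structural description of the rule, so the form surfaces unchanged.

usmofeedja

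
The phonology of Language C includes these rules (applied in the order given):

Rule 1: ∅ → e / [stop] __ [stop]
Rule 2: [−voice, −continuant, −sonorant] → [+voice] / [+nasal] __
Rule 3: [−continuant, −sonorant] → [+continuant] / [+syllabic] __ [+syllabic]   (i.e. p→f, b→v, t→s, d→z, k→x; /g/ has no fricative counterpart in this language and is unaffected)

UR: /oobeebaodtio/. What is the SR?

ooveevaozesio

Rule 1 (stop-cluster e-epenthesis): /d/ and /t/ form a stop–stop cluster, so [e] is inserted between them. /oobeebaodtio/ → oobeebaodetio.
Rule 2 (post-nasal voicing): no segment meets the environment; /oobeebaodetio/ is unchanged.
Rule 3 (intervocalic spirantization): /b/ is a stop between vowels /o/ and /e/, so it spirantizes to the fricative [v]. /b/ is a stop between vowels /e/ and /a/, so it spirantizes to the fricative [v]. /d/ is a stop between vowels /o/ and /e/, so it spirantizes to the fricative [z]. /t/ is a stop between vowels /e/ and /i/, so it spirantizes to the fricative [s]. /oobeebaodetio/ → ooveevaozesio.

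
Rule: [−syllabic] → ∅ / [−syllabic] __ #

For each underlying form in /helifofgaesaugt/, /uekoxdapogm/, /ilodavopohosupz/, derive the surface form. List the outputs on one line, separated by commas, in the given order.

/helifofgaesaugt/: /t/ is the second consonant of a word-final cluster /gt/, so it deletes. → [helifofgaesaug].
/uekoxdapogm/: /m/ is the second consonant of a word-final cluster /gm/, so it deletes. → [uekoxdapog].
/ilodavopohosupz/: /z/ is the second consonant of a word-final cluster /pz/, so it deletes. → [ilodavopohosup].

helifofgaesaug, uekoxdapog, ilodavopohosup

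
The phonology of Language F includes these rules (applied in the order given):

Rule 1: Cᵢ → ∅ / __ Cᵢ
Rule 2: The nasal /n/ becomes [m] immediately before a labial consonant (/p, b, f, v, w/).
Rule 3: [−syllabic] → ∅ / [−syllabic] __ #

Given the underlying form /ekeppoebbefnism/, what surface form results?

Rule 1 (degemination): /pp/ is a geminate; the first /p/ deletes. /bb/ is a geminate; the first /b/ deletes. /ekeppoebbefnism/ → ekepoebefnism.
Rule 2 (nasal place assimilation): no segment meets the environment; /ekepoebefnism/ is unchanged.
Rule 3 (final cluster simplification): /m/ is the second consonant of a word-final cluster /sm/, so it deletes. /ekepoebefnism/ → ekepoebefnis.

ekepoebefnis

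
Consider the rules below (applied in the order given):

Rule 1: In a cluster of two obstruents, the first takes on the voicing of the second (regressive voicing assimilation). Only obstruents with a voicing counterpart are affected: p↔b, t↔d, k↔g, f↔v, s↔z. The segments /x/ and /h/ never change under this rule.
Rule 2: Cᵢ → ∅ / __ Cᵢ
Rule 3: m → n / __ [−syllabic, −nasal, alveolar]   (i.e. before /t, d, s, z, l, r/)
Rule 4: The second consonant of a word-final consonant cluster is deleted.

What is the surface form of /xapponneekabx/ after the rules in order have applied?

xaponeekap

Rule 1 (regressive voicing assimilation): /b/ precedes the voiceless obstruent /x/, so it devoices to [p] by assimilation. /xapponneekabx/ → xapponneekapx.
Rule 2 (degemination): /pp/ is a geminate; the first /p/ deletes. /nn/ is a geminate; the first /n/ deletes. /xapponneekapx/ → xaponeekapx.
Rule 3 (nasal place assimilation): no segment meets the environment; /xaponeekapx/ is unchanged.
Rule 4 (final cluster simplification): /x/ is the second consonant of a word-final cluster /px/, so it deletes. /xaponeekapx/ → xaponeekap.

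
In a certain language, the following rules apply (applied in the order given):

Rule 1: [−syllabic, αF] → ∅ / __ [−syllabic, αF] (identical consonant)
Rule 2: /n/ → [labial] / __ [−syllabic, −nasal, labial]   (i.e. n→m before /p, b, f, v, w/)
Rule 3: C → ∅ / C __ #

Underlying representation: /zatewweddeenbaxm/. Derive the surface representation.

Rule 1 (degemination): /ww/ is a geminate; the first /w/ deletes. /dd/ is a geminate; the first /d/ deletes. /zatewweddeenbaxm/ → zatewedeenbaxm.
Rule 2 (nasal place assimilation): /n/ precedes the labial consonant /b/, so it assimilates in place to [m]. /zatewedeenbaxm/ → zatewedeembaxm.
Rule 3 (final cluster simplification): /m/ is the second consonant of a word-final cluster /xm/, so it deletes. /zatewedeembaxm/ → zatewedeembax.

zatewedeembax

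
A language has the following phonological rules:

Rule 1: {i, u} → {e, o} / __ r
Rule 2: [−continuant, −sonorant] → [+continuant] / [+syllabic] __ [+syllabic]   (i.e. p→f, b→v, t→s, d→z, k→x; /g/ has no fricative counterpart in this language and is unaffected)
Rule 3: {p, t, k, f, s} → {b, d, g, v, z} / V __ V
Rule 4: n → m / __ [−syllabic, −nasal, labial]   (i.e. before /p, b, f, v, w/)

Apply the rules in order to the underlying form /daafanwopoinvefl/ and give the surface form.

Rule 1 (pre-rhotic lowering): no segment meets the environment; /daafanwopoinvefl/ is unchanged.
Rule 2 (intervocalic spirantization): /p/ is a stop between vowels /o/ and /o/, so it spirantizes to the fricative [f]. /daafanwopoinvefl/ → daafanwofoinvefl.
Rule 3 (intervocalic voicing): /f/ is a voiceless obstruent between vowels /a/ and /a/, so it voices to [v]. /f/ is a voiceless obstruent between vowels /o/ and /o/, so it voices to [v]. /daafanwofoinvefl/ → daavanwovoinvefl.
Rule 4 (nasal place assimilation): /n/ precedes the labial consonant /w/, so it assimilates in place to [m]. /n/ precedes the labial consonant /v/, so it assimilates in place to [m]. /daavanwovoinvefl/ → daavamwovoimvefl.

daavamwovoimvefl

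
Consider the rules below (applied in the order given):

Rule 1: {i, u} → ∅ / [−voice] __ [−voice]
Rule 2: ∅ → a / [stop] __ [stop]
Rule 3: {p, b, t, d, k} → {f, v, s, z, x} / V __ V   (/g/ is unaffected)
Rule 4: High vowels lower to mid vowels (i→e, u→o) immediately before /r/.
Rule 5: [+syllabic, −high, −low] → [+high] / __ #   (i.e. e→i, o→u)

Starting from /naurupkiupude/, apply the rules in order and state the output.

naorufaxiufuzi

Rule 1 (high vowel syncope): no segment meets the environment; /naurupkiupude/ is unchanged.
Rule 2 (stop-cluster a-epenthesis): /p/ and /k/ form a stop–stop cluster, so [a] is inserted between them. /naurupkiupude/ → naurupakiupude.
Rule 3 (intervocalic spirantization): /p/ is a stop between vowels /u/ and /a/, so it spirantizes to the fricative [f]. /k/ is a stop between vowels /a/ and /i/, so it spirantizes to the fricative [x]. /p/ is a stop between vowels /u/ and /u/, so it spirantizes to the fricative [f]. /d/ is a stop between vowels /u/ and /e/, so it spirantizes to the fricative [z]. /naurupakiupude/ → naurufaxiufuze.
Rule 4 (pre-rhotic lowering): /u/ is a high vowel immediately before /r/, so it lowers to [o]. /naurufaxiufuze/ → naorufaxiufuze.
Rule 5 (final vowel raising): /e/ is a mid vowel in word-final position, so it raises to [i]. /naorufaxiufuze/ → naorufaxiufuzi.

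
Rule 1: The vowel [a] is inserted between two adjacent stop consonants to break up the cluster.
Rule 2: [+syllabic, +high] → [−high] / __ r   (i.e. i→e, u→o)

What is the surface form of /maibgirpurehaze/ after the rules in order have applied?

maibagerporehaze

Rule 1 (stop-cluster a-epenthesis): /b/ and /g/ form a stop–stop cluster, so [a] is inserted between them. /maibgirpurehaze/ → maibagirpurehaze.
Rule 2 (pre-rhotic lowering): /i/ is a high vowel immediately before /r/, so it lowers to [e]. /u/ is a high vowel immediately before /r/, so it lowers to [o]. /maibagirpurehaze/ → maibagerporehaze.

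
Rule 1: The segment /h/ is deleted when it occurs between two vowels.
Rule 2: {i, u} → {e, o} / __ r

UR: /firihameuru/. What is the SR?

Rule 1 (intervocalic h-deletion): /h/ occurs between vowels /i/ and /a/, so it deletes. /firihameuru/ → firiameuru.
Rule 2 (pre-rhotic lowering): /i/ is a high vowel immediately before /r/, so it lowers to [e]. /u/ is a high vowel immediately before /r/, so it lowers to [o]. /firiameuru/ → feriameoru.

feriameoru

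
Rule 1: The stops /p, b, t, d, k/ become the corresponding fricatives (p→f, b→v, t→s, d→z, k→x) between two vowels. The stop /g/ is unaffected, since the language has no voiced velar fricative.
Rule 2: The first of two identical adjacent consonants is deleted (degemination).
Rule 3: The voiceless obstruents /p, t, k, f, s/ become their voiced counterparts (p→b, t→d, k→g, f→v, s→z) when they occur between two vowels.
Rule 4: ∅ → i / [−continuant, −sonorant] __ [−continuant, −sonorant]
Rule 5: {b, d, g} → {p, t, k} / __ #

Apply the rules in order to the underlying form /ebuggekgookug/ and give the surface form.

evugekigooxuk

Rule 1 (intervocalic spirantization): /b/ is a stop between vowels /e/ and /u/, so it spirantizes to the fricative [v]. /k/ is a stop between vowels /o/ and /u/, so it spirantizes to the fricative [x]. /ebuggekgookug/ → evuggekgooxug.
Rule 2 (degemination): /gg/ is a geminate; the first /g/ deletes. /evuggekgooxug/ → evugekgooxug.
Rule 3 (intervocalic voicing): no segment meets the environment; /evugekgooxug/ is unchanged.
Rule 4 (stop-cluster i-epenthesis): /k/ and /g/ form a stop–stop cluster, so [i] is inserted between them. /evugekgooxug/ → evugekigooxug.
Rule 5 (final devoicing): /g/ is a voiced stop in word-final position, so it devoices to [k]. /evugekigooxug/ → evugekigooxuk.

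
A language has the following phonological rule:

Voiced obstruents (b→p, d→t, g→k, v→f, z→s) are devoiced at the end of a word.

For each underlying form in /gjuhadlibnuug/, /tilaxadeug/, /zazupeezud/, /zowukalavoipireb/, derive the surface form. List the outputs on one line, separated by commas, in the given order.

gjuhadlibnuuk, tilaxadeuk, zazupeezut, zowukalavoipirep

/gjuhadlibnuug/: /g/ is a voiced obstruent in word-final position, so it devoices to [k]. → [gjuhadlibnuuk].
/tilaxadeug/: /g/ is a voiced obstruent in word-final position, so it devoices to [k]. → [tilaxadeuk].
/zazupeezud/: /d/ is a voiced obstruent in word-final position, so it devoices to [t]. → [zazupeezut].
/zowukalavoipireb/: /b/ is a voiced obstruent in word-final position, so it devoices to [p]. → [zowukalavoipirep].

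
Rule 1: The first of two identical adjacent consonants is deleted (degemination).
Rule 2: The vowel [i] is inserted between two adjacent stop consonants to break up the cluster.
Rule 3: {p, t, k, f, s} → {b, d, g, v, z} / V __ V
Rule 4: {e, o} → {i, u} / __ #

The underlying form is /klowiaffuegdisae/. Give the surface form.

Rule 1 (degemination): /ff/ is a geminate; the first /f/ deletes. /klowiaffuegdisae/ → klowiafuegdisae.
Rule 2 (stop-cluster i-epenthesis): /g/ and /d/ form a stop–stop cluster, so [i] is inserted between them. /klowiafuegdisae/ → klowiafuegidisae.
Rule 3 (intervocalic voicing): /f/ is a voiceless obstruent between vowels /a/ and /u/, so it voices to [v]. /s/ is a voiceless obstruent between vowels /i/ and /a/, so it voices to [z]. /klowiafuegidisae/ → klowiavuegidizae.
Rule 4 (final vowel raising): /e/ is a mid vowel in word-final position, so it raises to [i]. /klowiavuegidizae/ → klowiavuegidizai.

klowiavuegidizai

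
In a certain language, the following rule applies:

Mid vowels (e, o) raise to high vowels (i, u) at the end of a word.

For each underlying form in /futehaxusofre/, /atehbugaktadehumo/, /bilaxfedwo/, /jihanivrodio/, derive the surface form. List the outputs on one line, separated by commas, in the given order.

futehaxusofri, atehbugaktadehumu, bilaxfedwu, jihanivrodiu

/futehaxusofre/: /e/ is a mid vowel in word-final position, so it raises to [i]. → [futehaxusofri].
/atehbugaktadehumo/: /o/ is a mid vowel in word-final position, so it raises to [u]. → [atehbugaktadehumu].
/bilaxfedwo/: /o/ is a mid vowel in word-final position, so it raises to [u]. → [bilaxfedwu].
/jihanivrodio/: /o/ is a mid vowel in word-final position, so it raises to [u]. → [jihanivrodiu].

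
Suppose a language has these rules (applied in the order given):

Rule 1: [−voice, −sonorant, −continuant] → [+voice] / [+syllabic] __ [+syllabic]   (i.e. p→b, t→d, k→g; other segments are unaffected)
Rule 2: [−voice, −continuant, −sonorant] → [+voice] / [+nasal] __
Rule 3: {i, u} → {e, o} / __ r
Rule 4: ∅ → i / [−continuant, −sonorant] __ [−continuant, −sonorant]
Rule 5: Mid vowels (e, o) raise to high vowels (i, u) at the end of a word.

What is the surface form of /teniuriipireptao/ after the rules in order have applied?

tenioriiberepitau

Rule 1 (intervocalic voicing): /p/ is a voiceless stop between vowels /i/ and /i/, so it voices to [b]. /teniuriipireptao/ → teniuriibireptao.
Rule 2 (post-nasal voicing): no segment meets the environment; /teniuriibireptao/ is unchanged.
Rule 3 (pre-rhotic lowering): /u/ is a high vowel immediately before /r/, so it lowers to [o]. /i/ is a high vowel immediately before /r/, so it lowers to [e]. /teniuriibireptao/ → tenioriibereptao.
Rule 4 (stop-cluster i-epenthesis): /p/ and /t/ form a stop–stop cluster, so [i] is inserted between them. /tenioriibereptao/ → tenioriiberepitao.
Rule 5 (final vowel raising): /o/ is a mid vowel in word-final position, so it raises to [u]. /tenioriiberepitao/ → tenioriiberepitau.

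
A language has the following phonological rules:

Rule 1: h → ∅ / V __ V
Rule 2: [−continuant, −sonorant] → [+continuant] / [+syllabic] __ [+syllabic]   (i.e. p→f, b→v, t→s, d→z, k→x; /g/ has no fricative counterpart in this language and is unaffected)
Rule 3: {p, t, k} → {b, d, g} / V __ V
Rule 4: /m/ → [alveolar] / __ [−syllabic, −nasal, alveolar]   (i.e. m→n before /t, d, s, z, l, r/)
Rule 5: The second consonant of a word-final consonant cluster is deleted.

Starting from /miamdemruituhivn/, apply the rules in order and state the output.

Rule 1 (intervocalic h-deletion): /h/ occurs between vowels /u/ and /i/, so it deletes. /miamdemruituhivn/ → miamdemruituivn.
Rule 2 (intervocalic spirantization): /t/ is a stop between vowels /i/ and /u/, so it spirantizes to the fricative [s]. /miamdemruituivn/ → miamdemruisuivn.
Rule 3 (intervocalic voicing): no segment meets the environment; /miamdemruisuivn/ is unchanged.
Rule 4 (nasal place assimilation): /m/ precedes the alveolar consonant /d/, so it assimilates in place to [n]. /m/ precedes the alveolar consonant /r/, so it assimilates in place to [n]. /miamdemruisuivn/ → miandenruisuivn.
Rule 5 (final cluster simplification): /n/ is the second consonant of a word-final cluster /vn/, so it deletes. /miandenruisuivn/ → miandenruisuiv.

miandenruisuiv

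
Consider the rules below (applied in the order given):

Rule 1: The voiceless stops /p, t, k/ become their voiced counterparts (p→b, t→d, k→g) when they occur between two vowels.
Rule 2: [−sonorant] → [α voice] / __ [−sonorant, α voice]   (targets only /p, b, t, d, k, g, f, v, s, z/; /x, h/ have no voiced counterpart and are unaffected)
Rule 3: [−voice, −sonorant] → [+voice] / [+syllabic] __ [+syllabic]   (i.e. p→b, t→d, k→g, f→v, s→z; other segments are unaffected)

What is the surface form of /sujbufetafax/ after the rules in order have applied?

sujbuvedavax

Rule 1 (intervocalic voicing): /t/ is a voiceless stop between vowels /e/ and /a/, so it voices to [d]. /sujbufetafax/ → sujbufedafax.
Rule 2 (regressive voicing assimilation): no segment meets the environment; /sujbufedafax/ is unchanged.
Rule 3 (intervocalic voicing): /f/ is a voiceless obstruent between vowels /u/ and /e/, so it voices to [v]. /f/ is a voiceless obstruent between vowels /a/ and /a/, so it voices to [v]. /sujbufedafax/ → sujbuvedavax.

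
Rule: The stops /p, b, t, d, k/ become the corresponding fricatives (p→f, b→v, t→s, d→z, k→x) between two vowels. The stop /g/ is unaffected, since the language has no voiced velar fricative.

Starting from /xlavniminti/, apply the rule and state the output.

No segment of /xlavniminti/ meets the structural description of the rule, so the form surfaces unchanged.

xlavniminti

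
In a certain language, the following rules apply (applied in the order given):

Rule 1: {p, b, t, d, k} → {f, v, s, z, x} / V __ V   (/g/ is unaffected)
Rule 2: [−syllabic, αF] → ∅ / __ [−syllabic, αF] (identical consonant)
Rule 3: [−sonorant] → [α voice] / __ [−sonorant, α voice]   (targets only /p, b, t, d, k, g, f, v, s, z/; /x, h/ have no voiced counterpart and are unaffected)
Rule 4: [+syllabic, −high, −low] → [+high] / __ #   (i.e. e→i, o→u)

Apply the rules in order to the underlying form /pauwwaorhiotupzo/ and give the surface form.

pauwaorhiosubzu

Rule 1 (intervocalic spirantization): /t/ is a stop between vowels /o/ and /u/, so it spirantizes to the fricative [s]. /pauwwaorhiotupzo/ → pauwwaorhiosupzo.
Rule 2 (degemination): /ww/ is a geminate; the first /w/ deletes. /pauwwaorhiosupzo/ → pauwaorhiosupzo.
Rule 3 (regressive voicing assimilation): /p/ precedes the voiced obstruent /z/, so it voices to [b] by assimilation. /pauwaorhiosupzo/ → pauwaorhiosubzo.
Rule 4 (final vowel raising): /o/ is a mid vowel in word-final position, so it raises to [u]. /pauwaorhiosubzo/ → pauwaorhiosubzu.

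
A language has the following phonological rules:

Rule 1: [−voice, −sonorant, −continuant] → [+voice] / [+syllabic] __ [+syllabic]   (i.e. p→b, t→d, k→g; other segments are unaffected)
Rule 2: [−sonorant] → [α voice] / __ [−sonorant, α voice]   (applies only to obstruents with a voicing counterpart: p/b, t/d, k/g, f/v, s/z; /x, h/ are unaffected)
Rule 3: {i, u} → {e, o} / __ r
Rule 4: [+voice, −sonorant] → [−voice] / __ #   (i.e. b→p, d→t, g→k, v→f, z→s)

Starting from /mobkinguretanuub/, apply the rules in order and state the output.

mopkingoredanuup

Rule 1 (intervocalic voicing): /t/ is a voiceless stop between vowels /e/ and /a/, so it voices to [d]. /mobkinguretanuub/ → mobkinguredanuub.
Rule 2 (regressive voicing assimilation): /b/ precedes the voiceless obstruent /k/, so it devoices to [p] by assimilation. /mobkinguredanuub/ → mopkinguredanuub.
Rule 3 (pre-rhotic lowering): /u/ is a high vowel immediately before /r/, so it lowers to [o]. /mopkinguredanuub/ → mopkingoredanuub.
Rule 4 (final devoicing): /b/ is a voiced obstruent in word-final position, so it devoices to [p]. /mopkingoredanuub/ → mopkingoredanuup.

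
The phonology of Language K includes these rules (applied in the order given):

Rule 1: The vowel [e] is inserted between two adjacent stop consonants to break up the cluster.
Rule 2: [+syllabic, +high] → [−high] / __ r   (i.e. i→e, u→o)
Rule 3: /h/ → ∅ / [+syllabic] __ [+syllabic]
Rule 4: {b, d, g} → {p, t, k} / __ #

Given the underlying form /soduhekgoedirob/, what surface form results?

Rule 1 (stop-cluster e-epenthesis): /k/ and /g/ form a stop–stop cluster, so [e] is inserted between them. /soduhekgoedirob/ → soduhekegoedirob.
Rule 2 (pre-rhotic lowering): /i/ is a high vowel immediately before /r/, so it lowers to [e]. /soduhekegoedirob/ → soduhekegoederob.
Rule 3 (intervocalic h-deletion): /h/ occurs between vowels /u/ and /e/, so it deletes. /soduhekegoederob/ → soduekegoederob.
Rule 4 (final devoicing): /b/ is a voiced stop in word-final position, so it devoices to [p]. /soduekegoederob/ → soduekegoederop.

soduekegoederop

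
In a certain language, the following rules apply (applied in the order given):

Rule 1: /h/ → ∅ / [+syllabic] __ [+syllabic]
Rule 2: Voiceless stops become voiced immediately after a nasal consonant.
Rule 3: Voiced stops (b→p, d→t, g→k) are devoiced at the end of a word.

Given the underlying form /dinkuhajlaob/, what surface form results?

dinguajlaop

Rule 1 (intervocalic h-deletion): /h/ occurs between vowels /u/ and /a/, so it deletes. /dinkuhajlaob/ → dinkuajlaob.
Rule 2 (post-nasal voicing): /k/ is a voiceless stop immediately after the nasal /n/, so it voices to [g]. /dinkuajlaob/ → dinguajlaob.
Rule 3 (final devoicing): /b/ is a voiced stop in word-final position, so it devoices to [p]. /dinguajlaob/ → dinguajlaop.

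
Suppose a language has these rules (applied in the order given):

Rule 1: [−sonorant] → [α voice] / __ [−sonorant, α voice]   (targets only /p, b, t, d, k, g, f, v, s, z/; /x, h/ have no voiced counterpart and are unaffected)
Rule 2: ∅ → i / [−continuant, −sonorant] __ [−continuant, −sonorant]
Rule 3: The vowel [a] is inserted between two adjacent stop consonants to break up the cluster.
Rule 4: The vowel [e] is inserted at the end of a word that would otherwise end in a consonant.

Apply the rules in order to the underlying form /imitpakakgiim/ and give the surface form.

Rule 1 (regressive voicing assimilation): /k/ precedes the voiced obstruent /g/, so it voices to [g] by assimilation. /imitpakakgiim/ → imitpakaggiim.
Rule 2 (stop-cluster i-epenthesis): /t/ and /p/ form a stop–stop cluster, so [i] is inserted between them. /g/ and /g/ form a stop–stop cluster, so [i] is inserted between them. /imitpakaggiim/ → imitipakagigiim.
Rule 3 (stop-cluster a-epenthesis): no segment meets the environment; /imitipakagigiim/ is unchanged.
Rule 4 (final e-epenthesis): the form ends in the consonant /m/, so [e] is inserted word-finally. /imitipakagigiim/ → imitipakagigiime.

imitipakagigiime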